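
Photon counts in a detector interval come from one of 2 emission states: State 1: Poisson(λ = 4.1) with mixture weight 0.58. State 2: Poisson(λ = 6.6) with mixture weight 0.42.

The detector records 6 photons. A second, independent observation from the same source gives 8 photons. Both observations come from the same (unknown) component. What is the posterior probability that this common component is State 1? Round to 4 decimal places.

0.2071

The responsibility of component k is π_k f_k(x) divided by Σ_j π_j f_j(x).
Since both observations come from the same component, the likelihood for component k is f_k(x₁)·f_k(x₂).
  L_1 = [0.109336] × [0.0328203] = 0.00358844
  L_2 = [0.156166] × [0.121475] = 0.0189703
Unnormalised posteriors:
  π_1·L_1 = 0.58 × 0.00358844 = 0.0020813
  π_2·L_2 = 0.42 × 0.0189703 = 0.00796754
Normaliser: 0.0020813 + 0.00796754 = 0.0100488
So the posterior for State 1 is 0.0020813 / 0.0100488 ≈ 0.2071.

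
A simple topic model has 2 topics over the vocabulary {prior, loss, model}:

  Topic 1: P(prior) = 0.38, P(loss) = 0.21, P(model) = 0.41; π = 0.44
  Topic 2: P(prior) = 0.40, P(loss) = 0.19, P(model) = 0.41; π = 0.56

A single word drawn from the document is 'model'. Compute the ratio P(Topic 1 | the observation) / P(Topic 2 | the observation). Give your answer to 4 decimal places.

0.7857

Only the two components matter; the odds are (w_i f_i(x)) / (w_j f_j(x)).
Component likelihoods at x = 'model':
  L_1 = 0.41
  L_2 = 0.41
Posterior odds = (w_1·L_1) / (w_2·L_2) = (0.44·0.41) / (0.56·0.41) = 0.1804 / 0.2296 ≈ 0.7857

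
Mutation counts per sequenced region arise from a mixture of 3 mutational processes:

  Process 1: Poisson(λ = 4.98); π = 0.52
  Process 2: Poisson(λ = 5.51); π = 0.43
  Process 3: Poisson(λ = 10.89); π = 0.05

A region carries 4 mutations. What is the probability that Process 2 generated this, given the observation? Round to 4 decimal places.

0.4203

The responsibility of component k is w_k f_k(x) divided by Σ_j w_j f_j(x).
Poisson probabilities:
  p_1 = e^(−4.98)·4.98^4/4! = 0.176165
  p_2 = e^(−5.51)·5.51^4/4! = 0.155393
  p_3 = e^(−10.89)·10.89^4/4! = 0.0109253
Weight by the priors:
  w_1·p_1 = 0.52 × 0.176165 = 0.0916058
  w_2·p_2 = 0.43 × 0.155393 = 0.0668192
  w_3·p_3 = 0.05 × 0.0109253 = 0.000546265
Denominator: 0.0916058 + 0.0668192 + 0.000546265 = 0.158971
Responsibility of Process 2: 0.0668192 / 0.158971 ≈ 0.4203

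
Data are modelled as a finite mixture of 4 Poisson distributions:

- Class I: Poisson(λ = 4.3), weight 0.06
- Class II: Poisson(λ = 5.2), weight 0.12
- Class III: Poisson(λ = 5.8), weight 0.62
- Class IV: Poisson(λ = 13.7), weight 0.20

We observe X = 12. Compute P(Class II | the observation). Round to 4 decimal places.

Posterior ∝ prior × likelihood, so P(k | x) ∝ P(Z=k) f_k(x); normalise over all components.
Component likelihoods at x = 12:
  p_I = e^(−4.3)·4.3^12/12! = 0.00113193
  p_II = e^(−5.2)·5.2^12/12! = 0.00450165
  p_III = e^(−5.8)·5.8^12/12! = 0.0091599
  p_IV = e^(−13.7)·13.7^12/12! = 0.102441
Weight by the priors:
  P(Z=I)·p_I = 0.06 × 0.00113193 = 6.79156e-05
  P(Z=II)·p_II = 0.12 × 0.00450165 = 0.000540198
  P(Z=III)·p_III = 0.62 × 0.0091599 = 0.00567914
  P(Z=IV)·p_IV = 0.20 × 0.102441 = 0.0204883
Sum: 6.79156e-05 + 0.000540198 + 0.00567914 + 0.0204883 = 0.0267755
P(Class II | 12) ≈ 0.0202

0.0202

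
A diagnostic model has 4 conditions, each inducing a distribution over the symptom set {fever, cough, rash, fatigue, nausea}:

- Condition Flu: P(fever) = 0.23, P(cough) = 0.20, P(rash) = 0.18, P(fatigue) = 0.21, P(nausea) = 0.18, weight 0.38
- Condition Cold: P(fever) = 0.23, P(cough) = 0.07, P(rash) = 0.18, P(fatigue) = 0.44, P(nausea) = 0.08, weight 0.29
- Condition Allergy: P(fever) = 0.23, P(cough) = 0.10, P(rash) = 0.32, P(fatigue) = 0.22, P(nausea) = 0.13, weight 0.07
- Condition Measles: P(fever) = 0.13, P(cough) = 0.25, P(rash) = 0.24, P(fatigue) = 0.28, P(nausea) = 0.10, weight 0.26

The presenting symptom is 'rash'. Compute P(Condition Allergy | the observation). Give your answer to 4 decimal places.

Posterior ∝ prior × likelihood, so P(k | x) ∝ π_k f_k(x); normalise over all components.
Component likelihoods at x = 'rash':
  p_Flu = 0.18
  p_Cold = 0.18
  p_Allergy = 0.32
  p_Measles = 0.24
Unnormalised posteriors:
  π_Flu·p_Flu = 0.38 × 0.18 = 0.0684
  π_Cold·p_Cold = 0.29 × 0.18 = 0.0522
  π_Allergy·p_Allergy = 0.07 × 0.32 = 0.0224
  π_Measles·p_Measles = 0.26 × 0.24 = 0.0624
Sum: 0.0684 + 0.0522 + 0.0224 + 0.0624 = 0.2054
P(Condition Allergy | x) ≈ 0.1091

0.1091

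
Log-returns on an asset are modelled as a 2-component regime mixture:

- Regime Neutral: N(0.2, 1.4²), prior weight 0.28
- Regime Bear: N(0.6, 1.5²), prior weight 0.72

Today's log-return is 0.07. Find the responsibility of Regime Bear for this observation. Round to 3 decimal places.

Apply Bayes' rule: the posterior for each component is proportional to its prior times its likelihood at x.
Component likelihoods at x = 0.07:
  p_Neutral = 0.283733
  p_Bear = 0.249867
Weight by the priors:
  π_Neutral·p_Neutral = 0.28 × 0.283733 = 0.0794452
  π_Bear·p_Bear = 0.72 × 0.249867 = 0.179904
Marginal: 0.0794452 + 0.179904 = 0.25935
P(Regime Bear | data) ≈ 0.694

0.694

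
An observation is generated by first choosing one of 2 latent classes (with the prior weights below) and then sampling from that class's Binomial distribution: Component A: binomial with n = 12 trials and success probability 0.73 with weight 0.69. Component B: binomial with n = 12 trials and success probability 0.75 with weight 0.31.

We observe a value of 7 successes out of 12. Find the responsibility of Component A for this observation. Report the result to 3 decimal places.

Apply Bayes' rule: the posterior for each component is proportional to its prior times its likelihood at x.
Component likelihoods at x = 7 successes out of 12:
  p_A = C(12,7)·0.73^7·0.27^5 = 792·0.110474·0.00143489 = 0.125546
  p_B = C(12,7)·0.75^7·0.25^5 = 792·0.133484·0.000976562 = 0.103241
Prior × likelihood for each component:
  π_A·p_A = 0.69 × 0.125546 = 0.086627
  π_B·p_B = 0.31 × 0.103241 = 0.0320048
Normaliser: 0.086627 + 0.0320048 = 0.118632
So the posterior for Component A is 0.086627 / 0.118632 ≈ 0.730.

0.730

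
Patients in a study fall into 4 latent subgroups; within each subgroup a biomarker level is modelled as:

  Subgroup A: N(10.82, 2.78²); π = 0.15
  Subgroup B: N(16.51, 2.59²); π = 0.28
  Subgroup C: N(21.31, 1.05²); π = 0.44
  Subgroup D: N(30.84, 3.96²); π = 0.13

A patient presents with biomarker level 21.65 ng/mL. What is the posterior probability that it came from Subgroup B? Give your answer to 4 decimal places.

The responsibility of component k is π_k f_k(x) divided by Σ_j π_j f_j(x).
Evaluate each component's likelihood at the observed value:
  f_A = 7.26713e-05
  f_B = 0.0214973
  f_C = 0.360539
  f_D = 0.00681913
Prior × likelihood for each component:
  π_A·f_A = 0.15 × 7.26713e-05 = 1.09007e-05
  π_B·f_B = 0.28 × 0.0214973 = 0.00601925
  π_C·f_C = 0.44 × 0.360539 = 0.158637
  π_D·f_D = 0.13 × 0.00681913 = 0.000886487
Normaliser: 1.09007e-05 + 0.00601925 + 0.158637 + 0.000886487 = 0.165554
P(Subgroup B | 21.65 ng/mL) ≈ 0.0364

0.0364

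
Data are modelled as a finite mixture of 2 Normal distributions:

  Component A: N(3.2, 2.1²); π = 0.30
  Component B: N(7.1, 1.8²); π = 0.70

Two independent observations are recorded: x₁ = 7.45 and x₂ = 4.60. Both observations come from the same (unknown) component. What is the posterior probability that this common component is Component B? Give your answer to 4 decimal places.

0.9200

The responsibility of component k is P(Z=k) f_k(x) divided by Σ_j P(Z=j) f_j(x).
Since both observations come from the same component, the likelihood for component k is f_k(x₁)·f_k(x₂).
  p_A = [(1/(2.1·√(2π)))·exp(−(7.45−3.2)²/(2·2.1²)) = 0.189973·exp(-2.04790) = 0.0245074] × [0.152118] = 0.00372803
  p_B = [(1/(1.8·√(2π)))·exp(−(7.45−7.1)²/(2·1.8²)) = 0.221635·exp(-0.01890) = 0.217484] × [0.0844808] = 0.0183732
Unnormalised posteriors:
  P(Z=A)·p_A = 0.30 × 0.00372803 = 0.00111841
  P(Z=B)·p_B = 0.70 × 0.0183732 = 0.0128613
Normaliser: 0.00111841 + 0.0128613 = 0.0139797
P(Component B | data) ≈ 0.9200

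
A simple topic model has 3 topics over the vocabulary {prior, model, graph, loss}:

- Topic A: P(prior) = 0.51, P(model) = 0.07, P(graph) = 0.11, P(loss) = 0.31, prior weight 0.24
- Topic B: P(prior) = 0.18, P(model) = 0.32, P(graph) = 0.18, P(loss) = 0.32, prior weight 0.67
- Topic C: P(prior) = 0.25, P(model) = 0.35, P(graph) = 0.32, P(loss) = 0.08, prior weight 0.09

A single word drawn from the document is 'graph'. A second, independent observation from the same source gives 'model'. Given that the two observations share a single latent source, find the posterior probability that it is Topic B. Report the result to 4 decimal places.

By Bayes' theorem, P(k | x) = P(Z=k) f_k(x) / Σ_j P(Z=j) f_j(x).
Since both observations come from the same component, the likelihood for component k is f_k(x₁)·f_k(x₂).
  L_A = [0.11] × [0.07] = 0.0077
  L_B = [0.18] × [0.32] = 0.0576
  L_C = [0.32] × [0.35] = 0.112
Weight by the priors:
  P(Z=A)·L_A = 0.24 × 0.0077 = 0.001848
  P(Z=B)·L_B = 0.67 × 0.0576 = 0.038592
  P(Z=C)·L_C = 0.09 × 0.112 = 0.01008
Marginal: 0.001848 + 0.038592 + 0.01008 = 0.05052
So the posterior for Topic B is 0.038592 / 0.05052 ≈ 0.7639.

0.7639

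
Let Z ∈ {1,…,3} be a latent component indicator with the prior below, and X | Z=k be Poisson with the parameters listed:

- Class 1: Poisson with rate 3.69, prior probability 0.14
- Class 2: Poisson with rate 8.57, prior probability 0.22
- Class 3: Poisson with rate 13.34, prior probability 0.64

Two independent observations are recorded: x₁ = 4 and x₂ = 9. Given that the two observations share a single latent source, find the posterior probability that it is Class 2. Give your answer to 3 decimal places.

By Bayes' theorem, P(k | x) = π_k f_k(x) / Σ_j π_j f_j(x).
Since both observations come from the same component, the likelihood for component k is f_k(x₁)·f_k(x₂).
  f_1 = [e^(−3.69)·3.69^4/4! = 0.192907] × [0.00872826] = 0.00168374
  f_2 = [e^(−8.57)·8.57^4/4! = 0.0426391] × [0.130365] = 0.00555865
  f_3 = [e^(−13.34)·13.34^4/4! = 0.00212287] × [0.0593132] = 0.000125914
Prior × likelihood for each component:
  π_1·f_1 = 0.14 × 0.00168374 = 0.000235724
  π_2·f_2 = 0.22 × 0.00555865 = 0.0012229
  π_3·f_3 = 0.64 × 0.000125914 = 8.05851e-05
Sum: 0.000235724 + 0.0012229 + 8.05851e-05 = 0.00153921
So the posterior for Class 2 is 0.0012229 / 0.00153921 ≈ 0.794.

0.794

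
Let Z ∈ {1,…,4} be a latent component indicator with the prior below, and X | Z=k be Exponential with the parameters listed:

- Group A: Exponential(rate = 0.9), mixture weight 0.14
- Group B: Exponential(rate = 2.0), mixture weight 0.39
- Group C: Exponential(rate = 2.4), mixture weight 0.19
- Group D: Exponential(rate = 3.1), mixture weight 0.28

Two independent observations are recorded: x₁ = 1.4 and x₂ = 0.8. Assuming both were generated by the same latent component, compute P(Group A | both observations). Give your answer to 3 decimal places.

P(component k | x) = π_k·f_k(x) / marginal(x), where marginal(x) = Σ_j π_j·f_j(x).
Since both observations come from the same component, the likelihood for component k is f_k(x₁)·f_k(x₂).
  L_A = [0.9·e^(−0.9·1.4) = 0.9·e^(−1.2600) = 0.255289] × [0.438077] = 0.111836
  L_B = [2.0·e^(−2.0·1.4) = 2.0·e^(−2.8000) = 0.12162] × [0.403793] = 0.0491094
  L_C = [2.4·e^(−2.4·1.4) = 2.4·e^(−3.3600) = 0.0833646] × [0.351857] = 0.0293324
  L_D = [3.1·e^(−3.1·1.4) = 3.1·e^(−4.3400) = 0.0404132] × [0.259604] = 0.0104914
Weight by the priors:
  π_A·L_A = 0.14 × 0.111836 = 0.0156571
  π_B·L_B = 0.39 × 0.0491094 = 0.0191527
  π_C·L_C = 0.19 × 0.0293324 = 0.00557316
  π_D·L_D = 0.28 × 0.0104914 = 0.0029376
Sum: 0.0156571 + 0.0191527 + 0.00557316 + 0.0029376 = 0.0433205
Responsibility of Group A: 0.0156571 / 0.0433205 ≈ 0.361

0.361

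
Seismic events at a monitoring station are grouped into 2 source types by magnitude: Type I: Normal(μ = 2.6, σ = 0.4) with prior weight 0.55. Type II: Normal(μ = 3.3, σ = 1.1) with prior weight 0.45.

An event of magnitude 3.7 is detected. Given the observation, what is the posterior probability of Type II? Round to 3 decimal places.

0.924

By Bayes' theorem, P(k | x) = π_k f_k(x) / Σ_j π_j f_j(x).
Normal densities:
  f_I = (1/(0.4·√(2π)))·exp(−(3.7−2.6)²/(2·0.4²)) = 0.997356·exp(-3.78125) = 0.0227339
  f_II = (1/(1.1·√(2π)))·exp(−(3.7−3.3)²/(2·1.1²)) = 0.362675·exp(-0.06612) = 0.339472
Prior × likelihood for each component:
  π_I·f_I = 0.55 × 0.0227339 = 0.0125036
  π_II·f_II = 0.45 × 0.339472 = 0.152762
Evidence: 0.0125036 + 0.152762 = 0.165266
Responsibility of Type II: 0.152762 / 0.165266 ≈ 0.924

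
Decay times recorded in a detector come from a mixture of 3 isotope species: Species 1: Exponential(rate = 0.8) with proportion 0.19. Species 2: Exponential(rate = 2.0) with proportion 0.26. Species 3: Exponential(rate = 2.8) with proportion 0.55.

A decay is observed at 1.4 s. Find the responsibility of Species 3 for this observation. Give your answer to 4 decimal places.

0.2734

The responsibility of component k is P(Z=k) f_k(x) divided by Σ_j P(Z=j) f_j(x).
Evaluate each component's likelihood at the observed value:
  p_1 = 0.8·e^(−0.8·1.4) = 0.8·e^(−1.1200) = 0.261024
  p_2 = 2.0·e^(−2.0·1.4) = 2.0·e^(−2.8000) = 0.12162
  p_3 = 2.8·e^(−2.8·1.4) = 2.8·e^(−3.9200) = 0.0555551
Unnormalised posteriors:
  P(Z=1)·p_1 = 0.19 × 0.261024 = 0.0495945
  P(Z=2)·p_2 = 0.26 × 0.12162 = 0.0316212
  P(Z=3)·p_3 = 0.55 × 0.0555551 = 0.0305553
Denominator: 0.0495945 + 0.0316212 + 0.0305553 = 0.111771
P(Species 3 | data) ≈ 0.2734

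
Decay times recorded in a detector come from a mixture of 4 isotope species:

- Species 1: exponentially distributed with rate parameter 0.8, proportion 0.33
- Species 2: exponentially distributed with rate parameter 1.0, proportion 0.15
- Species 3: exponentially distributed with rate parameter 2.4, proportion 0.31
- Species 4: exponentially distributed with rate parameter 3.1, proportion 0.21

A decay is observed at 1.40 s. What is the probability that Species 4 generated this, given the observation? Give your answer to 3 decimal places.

Apply Bayes' rule: the posterior for each component is proportional to its prior times its likelihood at x.
Component likelihoods at x = 1.40 s:
  L_1 = 0.261024
  L_2 = 0.246597
  L_3 = 0.0833646
  L_4 = 0.0404132
Unnormalised posteriors:
  π_1·L_1 = 0.33 × 0.261024 = 0.0861379
  π_2·L_2 = 0.15 × 0.246597 = 0.0369895
  π_3·L_3 = 0.31 × 0.0833646 = 0.025843
  π_4·L_4 = 0.21 × 0.0404132 = 0.00848678
Evidence: 0.0861379 + 0.0369895 + 0.025843 + 0.00848678 = 0.157457
So the posterior for Species 4 is 0.00848678 / 0.157457 ≈ 0.054.

0.054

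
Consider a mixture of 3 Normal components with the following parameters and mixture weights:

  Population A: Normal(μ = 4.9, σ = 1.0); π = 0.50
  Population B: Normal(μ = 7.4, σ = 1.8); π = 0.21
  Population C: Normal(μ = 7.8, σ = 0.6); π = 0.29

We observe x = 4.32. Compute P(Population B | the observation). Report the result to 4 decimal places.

P(component k | x) = P(Z=k)·f_k(x) / marginal(x), where marginal(x) = Σ_j P(Z=j)·f_j(x).
Evaluate each component's likelihood at the observed value:
  p_A = (1/(1.0·√(2π)))·exp(−(4.32−4.9)²/(2·1.0²)) = 0.398942·exp(-0.16820) = 0.33718
  p_B = (1/(1.8·√(2π)))·exp(−(4.32−7.4)²/(2·1.8²)) = 0.221635·exp(-1.46395) = 0.0512687
  p_C = (1/(0.6·√(2π)))·exp(−(4.32−7.8)²/(2·0.6²)) = 0.664904·exp(-16.82000) = 3.29553e-08
Weight by the priors:
  P(Z=A)·p_A = 0.50 × 0.33718 = 0.16859
  P(Z=B)·p_B = 0.21 × 0.0512687 = 0.0107664
  P(Z=C)·p_C = 0.29 × 3.29553e-08 = 9.55704e-09
Sum: 0.16859 + 0.0107664 + 9.55704e-09 = 0.179356
Responsibility of Population B: 0.0107664 / 0.179356 ≈ 0.0600

0.0600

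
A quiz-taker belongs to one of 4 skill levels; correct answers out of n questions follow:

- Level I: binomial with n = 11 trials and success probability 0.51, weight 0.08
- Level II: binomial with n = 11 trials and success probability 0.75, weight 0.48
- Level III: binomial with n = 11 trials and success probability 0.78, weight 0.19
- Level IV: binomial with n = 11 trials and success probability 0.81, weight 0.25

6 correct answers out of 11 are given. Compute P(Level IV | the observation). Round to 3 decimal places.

0.107

P(component k | x) = π_k·f_k(x) / marginal(x), where marginal(x) = Σ_j π_j·f_j(x).
Binomial probabilities:
  L_I = C(11,6)·0.51^6·0.49^5 = 462·0.0175963·0.0282475 = 0.229638
  L_II = C(11,6)·0.75^6·0.25^5 = 462·0.177979·0.000976562 = 0.0802989
  L_III = C(11,6)·0.78^6·0.22^5 = 462·0.2252·0.000515363 = 0.0536195
  L_IV = C(11,6)·0.81^6·0.19^5 = 462·0.28243·0.00024761 = 0.0323087
Prior × likelihood for each component:
  π_I·L_I = 0.08 × 0.229638 = 0.018371
  π_II·L_II = 0.48 × 0.0802989 = 0.0385435
  π_III·L_III = 0.19 × 0.0536195 = 0.0101877
  π_IV·L_IV = 0.25 × 0.0323087 = 0.00807719
Marginal: 0.018371 + 0.0385435 + 0.0101877 + 0.00807719 = 0.0751794
Responsibility of Level IV: 0.00807719 / 0.0751794 ≈ 0.107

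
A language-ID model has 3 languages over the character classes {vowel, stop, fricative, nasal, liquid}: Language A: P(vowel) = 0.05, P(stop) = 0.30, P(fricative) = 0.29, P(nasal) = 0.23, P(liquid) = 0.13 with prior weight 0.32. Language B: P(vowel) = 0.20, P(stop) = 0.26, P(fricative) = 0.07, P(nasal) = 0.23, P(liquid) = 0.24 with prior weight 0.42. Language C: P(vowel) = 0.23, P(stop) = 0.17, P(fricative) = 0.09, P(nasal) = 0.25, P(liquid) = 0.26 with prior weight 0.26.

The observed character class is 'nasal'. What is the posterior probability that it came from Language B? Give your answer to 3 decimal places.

P(component k | x) = π_k·f_k(x) / marginal(x), where marginal(x) = Σ_j π_j·f_j(x).
Evaluate each component's likelihood at the observed value:
  p_A = P(nasal | comp) = 0.23
  p_B = P(nasal | comp) = 0.23
  p_C = P(nasal | comp) = 0.25
Prior × likelihood for each component:
  π_A·p_A = 0.32 × 0.23 = 0.0736
  π_B·p_B = 0.42 × 0.23 = 0.0966
  π_C·p_C = 0.26 × 0.25 = 0.065
Evidence: 0.0736 + 0.0966 + 0.065 = 0.2352
Responsibility of Language B: 0.0966 / 0.2352 ≈ 0.411

0.411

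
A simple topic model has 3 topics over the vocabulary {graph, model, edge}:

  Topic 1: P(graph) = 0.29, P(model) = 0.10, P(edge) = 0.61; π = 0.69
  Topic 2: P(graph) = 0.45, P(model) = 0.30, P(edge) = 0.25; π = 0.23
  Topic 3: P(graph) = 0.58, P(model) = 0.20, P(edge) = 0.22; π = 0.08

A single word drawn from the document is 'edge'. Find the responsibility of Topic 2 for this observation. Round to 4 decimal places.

P(component k | x) = π_k·f_k(x) / marginal(x), where marginal(x) = Σ_j π_j·f_j(x).
Categorical probabilities:
  f_1 = P(edge | comp) = 0.61
  f_2 = P(edge | comp) = 0.25
  f_3 = P(edge | comp) = 0.22
Multiply by the mixture weights:
  π_1·f_1 = 0.69 × 0.61 = 0.4209
  π_2·f_2 = 0.23 × 0.25 = 0.0575
  π_3·f_3 = 0.08 × 0.22 = 0.0176
Marginal: 0.4209 + 0.0575 + 0.0176 = 0.496
Responsibility of Topic 2: 0.0575 / 0.496 ≈ 0.1159

0.1159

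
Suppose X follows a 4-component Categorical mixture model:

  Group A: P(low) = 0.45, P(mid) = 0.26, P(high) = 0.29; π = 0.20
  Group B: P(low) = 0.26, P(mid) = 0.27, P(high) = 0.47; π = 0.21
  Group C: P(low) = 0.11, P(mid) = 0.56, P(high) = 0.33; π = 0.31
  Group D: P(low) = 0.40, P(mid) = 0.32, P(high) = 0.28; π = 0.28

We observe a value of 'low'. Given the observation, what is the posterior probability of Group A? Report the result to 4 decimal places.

The responsibility of component k is π_k f_k(x) divided by Σ_j π_j f_j(x).
Categorical probabilities:
  p_A = P(low | comp) = 0.45
  p_B = P(low | comp) = 0.26
  p_C = P(low | comp) = 0.11
  p_D = P(low | comp) = 0.40
Multiply by the mixture weights:
  π_A·p_A = 0.20 × 0.45 = 0.09
  π_B·p_B = 0.21 × 0.26 = 0.0546
  π_C·p_C = 0.31 × 0.11 = 0.0341
  π_D·p_D = 0.28 × 0.4 = 0.112
Evidence: 0.09 + 0.0546 + 0.0341 + 0.112 = 0.2907
P(Group A | data) = 0.09 / 0.2907 ≈ 0.3096

0.3096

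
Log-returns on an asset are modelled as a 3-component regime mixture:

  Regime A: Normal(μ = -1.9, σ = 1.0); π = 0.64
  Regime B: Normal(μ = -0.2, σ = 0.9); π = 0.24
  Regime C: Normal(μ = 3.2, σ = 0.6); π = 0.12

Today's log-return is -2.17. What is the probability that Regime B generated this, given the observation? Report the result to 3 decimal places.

0.038

P(component k | x) = w_k·f_k(x) / marginal(x), where marginal(x) = Σ_j w_j·f_j(x).
Component likelihoods at x = -2.17:
  L_A = (1/(1.0·√(2π)))·exp(−(-2.17−-1.9)²/(2·1.0²)) = 0.398942·exp(-0.03645) = 0.384663
  L_B = (1/(0.9·√(2π)))·exp(−(-2.17−-0.2)²/(2·0.9²)) = 0.443269·exp(-2.39562) = 0.0403891
  L_C = (1/(0.6·√(2π)))·exp(−(-2.17−3.2)²/(2·0.6²)) = 0.664904·exp(-40.05125) = 2.68363e-18
Multiply by the mixture weights:
  w_A·L_A = 0.64 × 0.384663 = 0.246184
  w_B·L_B = 0.24 × 0.0403891 = 0.00969338
  w_C·L_C = 0.12 × 2.68363e-18 = 3.22035e-19
Marginal: 0.246184 + 0.00969338 + 3.22035e-19 = 0.255877
Responsibility of Regime B: 0.00969338 / 0.255877 ≈ 0.038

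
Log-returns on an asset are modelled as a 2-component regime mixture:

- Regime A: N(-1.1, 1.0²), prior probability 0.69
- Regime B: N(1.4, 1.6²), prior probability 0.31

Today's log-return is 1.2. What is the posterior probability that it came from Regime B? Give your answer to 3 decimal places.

0.797

Apply Bayes' rule: the posterior for each component is proportional to its prior times its likelihood at x.
Normal densities:
  L_A = 0.028327
  L_B = 0.247399
Prior × likelihood for each component:
  w_A·L_A = 0.69 × 0.028327 = 0.0195457
  w_B·L_B = 0.31 × 0.247399 = 0.0766936
Marginal: 0.0195457 + 0.0766936 = 0.0962392
P(Regime B | x) = 0.0766936 / 0.0962392 ≈ 0.797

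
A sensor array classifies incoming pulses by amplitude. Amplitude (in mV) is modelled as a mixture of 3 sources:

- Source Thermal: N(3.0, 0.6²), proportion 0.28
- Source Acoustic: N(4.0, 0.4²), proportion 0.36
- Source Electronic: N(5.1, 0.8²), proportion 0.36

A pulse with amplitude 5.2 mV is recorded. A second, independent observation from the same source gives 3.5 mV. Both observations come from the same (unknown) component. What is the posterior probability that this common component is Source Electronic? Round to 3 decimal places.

P(component k | x) = π_k·f_k(x) / marginal(x), where marginal(x) = Σ_j π_j·f_j(x).
Since both observations come from the same component, the likelihood for component k is f_k(x₁)·f_k(x₂).
  f_Thermal = [0.000800451] × [0.469853] = 0.000376094
  f_Acoustic = [0.0110796] × [0.456623] = 0.00505921
  f_Electronic = [0.494797] × [0.0674887] = 0.0333932
Prior × likelihood for each component:
  π_Thermal·f_Thermal = 0.28 × 0.000376094 = 0.000105306
  π_Acoustic·f_Acoustic = 0.36 × 0.00505921 = 0.00182131
  π_Electronic·f_Electronic = 0.36 × 0.0333932 = 0.0120216
Marginal: 0.000105306 + 0.00182131 + 0.0120216 = 0.0139482
P(Source Electronic | x₁, x₂) ≈ 0.862

0.862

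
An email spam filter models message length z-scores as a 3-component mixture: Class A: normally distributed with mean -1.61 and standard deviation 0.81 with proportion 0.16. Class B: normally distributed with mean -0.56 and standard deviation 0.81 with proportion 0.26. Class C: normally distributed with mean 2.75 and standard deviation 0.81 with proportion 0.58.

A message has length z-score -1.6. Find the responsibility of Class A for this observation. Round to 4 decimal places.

By Bayes' theorem, P(k | x) = w_k f_k(x) / Σ_j w_j f_j(x).
Component likelihoods at x = -1.6:
  f_A = (1/(0.81·√(2π)))·exp(−(-1.6−-1.61)²/(2·0.81²)) = 0.492521·exp(-0.00008) = 0.492484
  f_B = (1/(0.81·√(2π)))·exp(−(-1.6−-0.56)²/(2·0.81²)) = 0.492521·exp(-0.82426) = 0.215999
  f_C = (1/(0.81·√(2π)))·exp(−(-1.6−2.75)²/(2·0.81²)) = 0.492521·exp(-14.42044) = 2.68973e-07
Prior × likelihood for each component:
  w_A·f_A = 0.16 × 0.492484 = 0.0787974
  w_B·f_B = 0.26 × 0.215999 = 0.0561597
  w_C·f_C = 0.58 × 2.68973e-07 = 1.56004e-07
Marginal: 0.0787974 + 0.0561597 + 1.56004e-07 = 0.134957
P(Class A | x) ≈ 0.5839

0.5839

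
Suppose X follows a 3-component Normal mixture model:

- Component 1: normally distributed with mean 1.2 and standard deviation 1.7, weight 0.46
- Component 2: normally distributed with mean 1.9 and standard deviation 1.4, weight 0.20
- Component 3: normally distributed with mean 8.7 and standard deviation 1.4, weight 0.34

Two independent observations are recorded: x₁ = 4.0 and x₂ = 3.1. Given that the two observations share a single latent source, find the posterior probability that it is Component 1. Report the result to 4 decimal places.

0.4890

Posterior ∝ prior × likelihood, so P(k | x) ∝ w_k f_k(x); normalise over all components.
Since both observations come from the same component, the likelihood for component k is f_k(x₁)·f_k(x₂).
  L_1 = [(1/(1.7·√(2π)))·exp(−(4.0−1.2)²/(2·1.7²)) = 0.234672·exp(-1.35640) = 0.0604482] × [0.125665] = 0.00759624
  L_2 = [(1/(1.4·√(2π)))·exp(−(4.0−1.9)²/(2·1.4²)) = 0.284959·exp(-1.12500) = 0.0925126] × [0.197354] = 0.0182577
  L_3 = [(1/(1.4·√(2π)))·exp(−(4.0−8.7)²/(2·1.4²)) = 0.284959·exp(-5.63520) = 0.00101729] × [9.5593e-05] = 9.72456e-08
Weight by the priors:
  w_1·L_1 = 0.46 × 0.00759624 = 0.00349427
  w_2·L_2 = 0.20 × 0.0182577 = 0.00365154
  w_3·L_3 = 0.34 × 9.72456e-08 = 3.30635e-08
Evidence: 0.00349427 + 0.00365154 + 3.30635e-08 = 0.00714584
P(Component 1 | x) = 0.00349427 / 0.00714584 ≈ 0.4890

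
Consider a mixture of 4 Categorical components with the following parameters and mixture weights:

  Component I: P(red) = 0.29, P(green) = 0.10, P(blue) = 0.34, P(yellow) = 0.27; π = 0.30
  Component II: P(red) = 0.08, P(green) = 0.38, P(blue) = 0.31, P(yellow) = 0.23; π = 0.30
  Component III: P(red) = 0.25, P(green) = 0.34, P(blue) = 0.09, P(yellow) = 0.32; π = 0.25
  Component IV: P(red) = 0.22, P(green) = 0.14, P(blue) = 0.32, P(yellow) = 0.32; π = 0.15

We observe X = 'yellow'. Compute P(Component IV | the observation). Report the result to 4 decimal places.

0.1727

The responsibility of component k is P(Z=k) f_k(x) divided by Σ_j P(Z=j) f_j(x).
Categorical probabilities:
  L_I = P(yellow | comp) = 0.27
  L_II = P(yellow | comp) = 0.23
  L_III = P(yellow | comp) = 0.32
  L_IV = P(yellow | comp) = 0.32
Prior × likelihood for each component:
  P(Z=I)·L_I = 0.30 × 0.27 = 0.081
  P(Z=II)·L_II = 0.30 × 0.23 = 0.069
  P(Z=III)·L_III = 0.25 × 0.32 = 0.08
  P(Z=IV)·L_IV = 0.15 × 0.32 = 0.048
Evidence: 0.081 + 0.069 + 0.08 + 0.048 = 0.278
P(Component IV | 'yellow') ≈ 0.1727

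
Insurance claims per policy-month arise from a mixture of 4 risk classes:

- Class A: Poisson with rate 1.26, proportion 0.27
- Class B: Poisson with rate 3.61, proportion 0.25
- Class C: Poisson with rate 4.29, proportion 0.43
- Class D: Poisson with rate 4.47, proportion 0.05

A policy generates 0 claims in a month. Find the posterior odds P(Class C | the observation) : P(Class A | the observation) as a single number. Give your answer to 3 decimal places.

Posterior odds = (P(Z=i) f_i(x)) / (P(Z=j) f_j(x)); the normalising sum cancels.
Evaluate each component's likelihood at the observed value:
  p_A = e^(−1.26)·1.26^0/0! = 0.283654
  p_B = e^(−3.61)·3.61^0/0! = 0.0270518
  p_C = e^(−4.29)·4.29^0/0! = 0.0137049
  p_D = e^(−4.47)·4.47^0/0! = 0.0114473
0.00589312 / 0.0765866 ≈ 0.077

0.077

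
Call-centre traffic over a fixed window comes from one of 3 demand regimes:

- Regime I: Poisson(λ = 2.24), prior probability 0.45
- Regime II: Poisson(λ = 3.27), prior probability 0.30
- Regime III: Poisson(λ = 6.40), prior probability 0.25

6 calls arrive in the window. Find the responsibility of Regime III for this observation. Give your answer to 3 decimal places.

0.588

The responsibility of component k is π_k f_k(x) divided by Σ_j π_j f_j(x).
Evaluate each component's likelihood at the observed value:
  L_I = 0.0186782
  L_II = 0.0645373
  L_III = 0.158585
Unnormalised posteriors:
  π_I·L_I = 0.45 × 0.0186782 = 0.00840521
  π_II·L_II = 0.30 × 0.0645373 = 0.0193612
  π_III·L_III = 0.25 × 0.158585 = 0.0396463
Marginal: 0.00840521 + 0.0193612 + 0.0396463 = 0.0674127
P(Regime III | the observation) = 0.0396463 / 0.0674127 ≈ 0.588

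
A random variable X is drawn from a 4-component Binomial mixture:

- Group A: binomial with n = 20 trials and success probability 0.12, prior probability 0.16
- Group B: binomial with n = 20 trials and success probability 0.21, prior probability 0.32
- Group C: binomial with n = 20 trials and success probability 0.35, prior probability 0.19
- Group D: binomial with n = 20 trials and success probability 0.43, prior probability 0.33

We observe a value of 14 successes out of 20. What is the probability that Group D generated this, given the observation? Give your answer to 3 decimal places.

P(component k | x) = π_k·f_k(x) / marginal(x), where marginal(x) = Σ_j π_j·f_j(x).
Binomial probabilities:
  f_A = 2.31109e-09
  f_B = 3.05644e-06
  f_C = 0.00121009
  f_D = 0.0098218
Multiply by the mixture weights:
  π_A·f_A = 0.16 × 2.31109e-09 = 3.69775e-10
  π_B·f_B = 0.32 × 3.05644e-06 = 9.78062e-07
  π_C·f_C = 0.19 × 0.00121009 = 0.000229916
  π_D·f_D = 0.33 × 0.0098218 = 0.0032412
Sum: 3.69775e-10 + 9.78062e-07 + 0.000229916 + 0.0032412 = 0.00347209
So the posterior for Group D is 0.0032412 / 0.00347209 ≈ 0.933.

0.933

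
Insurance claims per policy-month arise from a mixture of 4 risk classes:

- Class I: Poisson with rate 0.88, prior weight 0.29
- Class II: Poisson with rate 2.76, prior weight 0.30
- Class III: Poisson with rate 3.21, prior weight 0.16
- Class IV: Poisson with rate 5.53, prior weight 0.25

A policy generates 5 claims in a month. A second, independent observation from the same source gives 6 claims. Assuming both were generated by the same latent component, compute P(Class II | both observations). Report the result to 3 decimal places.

The responsibility of component k is π_k f_k(x) divided by Σ_j π_j f_j(x).
Since both observations come from the same component, the likelihood for component k is f_k(x₁)·f_k(x₂).
  L_I = [e^(−0.88)·0.88^5/5! = 0.00182412] × [0.000267537] = 4.8802e-07
  L_II = [e^(−2.76)·2.76^5/5! = 0.0844717] × [0.038857] = 0.00328232
  L_III = [e^(−3.21)·3.21^5/5! = 0.11462] × [0.0613214] = 0.00702864
  L_IV = [e^(−5.53)·5.53^5/5! = 0.170921] × [0.157532] = 0.0269256
Prior × likelihood for each component:
  π_I·L_I = 0.29 × 4.8802e-07 = 1.41526e-07
  π_II·L_II = 0.30 × 0.00328232 = 0.000984695
  π_III·L_III = 0.16 × 0.00702864 = 0.00112458
  π_IV·L_IV = 0.25 × 0.0269256 = 0.00673141
Marginal: 1.41526e-07 + 0.000984695 + 0.00112458 + 0.00673141 = 0.00884082
So the posterior for Class II is 0.000984695 / 0.00884082 ≈ 0.111.

0.111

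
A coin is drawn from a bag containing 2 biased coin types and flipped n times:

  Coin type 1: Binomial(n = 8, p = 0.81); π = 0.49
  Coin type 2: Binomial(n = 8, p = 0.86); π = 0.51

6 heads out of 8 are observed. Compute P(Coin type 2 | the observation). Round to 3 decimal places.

P(component k | x) = π_k·f_k(x) / marginal(x), where marginal(x) = Σ_j π_j·f_j(x).
Evaluate each component's likelihood at the observed value:
  L_1 = C(8,6)·0.81^6·0.19^2 = 28·0.28243·0.0361 = 0.28548
  L_2 = C(8,6)·0.86^6·0.14^2 = 28·0.404567·0.0196 = 0.222026
Weight by the priors:
  π_1·L_1 = 0.49 × 0.28548 = 0.139885
  π_2·L_2 = 0.51 × 0.222026 = 0.113234
Evidence: 0.139885 + 0.113234 = 0.253119
P(Coin type 2 | the observation) ≈ 0.447

0.447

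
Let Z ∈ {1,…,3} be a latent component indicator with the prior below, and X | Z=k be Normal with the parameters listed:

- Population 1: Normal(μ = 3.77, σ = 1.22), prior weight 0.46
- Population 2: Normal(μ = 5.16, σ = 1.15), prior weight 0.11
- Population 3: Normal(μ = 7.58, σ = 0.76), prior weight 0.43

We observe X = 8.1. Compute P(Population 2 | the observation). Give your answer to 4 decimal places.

The responsibility of component k is P(Z=k) f_k(x) divided by Σ_j P(Z=j) f_j(x).
Normal densities:
  p_1 = (1/(1.22·√(2π)))·exp(−(8.1−3.77)²/(2·1.22²)) = 0.327002·exp(-6.29834) = 0.000601472
  p_2 = (1/(1.15·√(2π)))·exp(−(8.1−5.16)²/(2·1.15²)) = 0.346906·exp(-3.26790) = 0.0132124
  p_3 = (1/(0.76·√(2π)))·exp(−(8.1−7.58)²/(2·0.76²)) = 0.524924·exp(-0.23407) = 0.415375
Weight by the priors:
  P(Z=1)·p_1 = 0.46 × 0.000601472 = 0.000276677
  P(Z=2)·p_2 = 0.11 × 0.0132124 = 0.00145336
  P(Z=3)·p_3 = 0.43 × 0.415375 = 0.178611
Marginal: 0.000276677 + 0.00145336 + 0.178611 = 0.180341
So the posterior for Population 2 is 0.00145336 / 0.180341 ≈ 0.0081.

0.0081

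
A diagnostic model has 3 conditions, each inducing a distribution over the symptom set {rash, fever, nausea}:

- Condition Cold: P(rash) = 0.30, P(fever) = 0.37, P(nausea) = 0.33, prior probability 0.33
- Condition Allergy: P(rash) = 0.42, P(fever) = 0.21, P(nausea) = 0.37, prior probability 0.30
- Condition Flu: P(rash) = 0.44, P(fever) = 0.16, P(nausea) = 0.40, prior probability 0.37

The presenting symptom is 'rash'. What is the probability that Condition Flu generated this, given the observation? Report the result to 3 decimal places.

The responsibility of component k is w_k f_k(x) divided by Σ_j w_j f_j(x).
Categorical probabilities:
  f_Cold = P(rash | comp) = 0.30
  f_Allergy = P(rash | comp) = 0.42
  f_Flu = P(rash | comp) = 0.44
Multiply by the mixture weights:
  w_Cold·f_Cold = 0.33 × 0.3 = 0.099
  w_Allergy·f_Allergy = 0.30 × 0.42 = 0.126
  w_Flu·f_Flu = 0.37 × 0.44 = 0.1628
Marginal: 0.099 + 0.126 + 0.1628 = 0.3878
So the posterior for Condition Flu is 0.1628 / 0.3878 ≈ 0.420.

0.420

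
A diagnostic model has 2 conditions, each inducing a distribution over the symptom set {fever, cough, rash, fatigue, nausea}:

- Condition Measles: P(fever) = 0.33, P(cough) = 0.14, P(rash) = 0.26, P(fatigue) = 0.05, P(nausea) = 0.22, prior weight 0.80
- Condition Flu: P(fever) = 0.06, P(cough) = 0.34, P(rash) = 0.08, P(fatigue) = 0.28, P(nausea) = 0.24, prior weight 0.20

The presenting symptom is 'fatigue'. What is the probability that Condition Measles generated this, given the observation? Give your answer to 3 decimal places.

Posterior ∝ prior × likelihood, so P(k | x) ∝ π_k f_k(x); normalise over all components.
Evaluate each component's likelihood at the observed value:
  p_Measles = 0.05
  p_Flu = 0.28
Multiply by the mixture weights:
  π_Measles·p_Measles = 0.80 × 0.05 = 0.04
  π_Flu·p_Flu = 0.20 × 0.28 = 0.056
Sum: 0.04 + 0.056 = 0.096
P(Condition Measles | data) ≈ 0.417

0.417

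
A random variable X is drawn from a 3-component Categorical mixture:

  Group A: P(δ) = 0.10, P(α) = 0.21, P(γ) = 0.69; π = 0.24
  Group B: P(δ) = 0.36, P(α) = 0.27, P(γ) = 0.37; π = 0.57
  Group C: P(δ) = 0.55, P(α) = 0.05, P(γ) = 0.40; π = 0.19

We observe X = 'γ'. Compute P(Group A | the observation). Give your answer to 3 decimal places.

0.366

The responsibility of component k is π_k f_k(x) divided by Σ_j π_j f_j(x).
Categorical probabilities:
  p_A = 0.69
  p_B = 0.37
  p_C = 0.4
Weight by the priors:
  π_A·p_A = 0.24 × 0.69 = 0.1656
  π_B·p_B = 0.57 × 0.37 = 0.2109
  π_C·p_C = 0.19 × 0.4 = 0.076
Evidence: 0.1656 + 0.2109 + 0.076 = 0.4525
Responsibility of Group A: 0.1656 / 0.4525 ≈ 0.366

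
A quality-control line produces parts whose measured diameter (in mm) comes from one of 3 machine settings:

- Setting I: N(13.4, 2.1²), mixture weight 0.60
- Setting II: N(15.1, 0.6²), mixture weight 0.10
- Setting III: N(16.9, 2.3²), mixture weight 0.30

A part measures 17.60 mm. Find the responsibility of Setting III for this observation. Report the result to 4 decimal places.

Apply Bayes' rule: the posterior for each component is proportional to its prior times its likelihood at x.
Component likelihoods at x = 17.60 mm:
  L_I = (1/(2.1·√(2π)))·exp(−(17.60−13.4)²/(2·2.1²)) = 0.189973·exp(-2.00000) = 0.02571
  L_II = (1/(0.6·√(2π)))·exp(−(17.60−15.1)²/(2·0.6²)) = 0.664904·exp(-8.68056) = 0.000112938
  L_III = (1/(2.3·√(2π)))·exp(−(17.60−16.9)²/(2·2.3²)) = 0.173453·exp(-0.04631) = 0.165603
Weight by the priors:
  P(Z=I)·L_I = 0.60 × 0.02571 = 0.015426
  P(Z=II)·L_II = 0.10 × 0.000112938 = 1.12938e-05
  P(Z=III)·L_III = 0.30 × 0.165603 = 0.0496809
Evidence: 0.015426 + 1.12938e-05 + 0.0496809 = 0.0651182
So the posterior for Setting III is 0.0496809 / 0.0651182 ≈ 0.7629.

0.7629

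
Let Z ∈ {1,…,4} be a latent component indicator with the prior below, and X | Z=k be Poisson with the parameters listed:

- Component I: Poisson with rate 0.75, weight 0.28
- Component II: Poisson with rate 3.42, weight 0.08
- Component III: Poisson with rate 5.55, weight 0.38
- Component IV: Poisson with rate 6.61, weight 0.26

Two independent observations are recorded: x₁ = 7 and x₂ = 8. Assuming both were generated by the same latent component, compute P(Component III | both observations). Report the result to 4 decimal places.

Posterior ∝ prior × likelihood, so P(k | x) ∝ P(Z=k) f_k(x); normalise over all components.
Since both observations come from the same component, the likelihood for component k is f_k(x₁)·f_k(x₂).
  p_I = [e^(−0.75)·0.75^7/7! = 1.25106e-05] × [1.17287e-06] = 1.46732e-11
  p_II = [e^(−3.42)·3.42^7/7! = 0.0355194] × [0.0151845] = 0.000539345
  p_III = [e^(−5.55)·5.55^7/7! = 0.125108] × [0.0867939] = 0.0108586
  p_IV = [e^(−6.61)·6.61^7/7! = 0.147331] × [0.121732] = 0.0179349
Weight by the priors:
  P(Z=I)·p_I = 0.28 × 1.46732e-11 = 4.10851e-12
  P(Z=II)·p_II = 0.08 × 0.000539345 = 4.31476e-05
  P(Z=III)·p_III = 0.38 × 0.0108586 = 0.00412628
  P(Z=IV)·p_IV = 0.26 × 0.0179349 = 0.00466306
Denominator: 4.10851e-12 + 4.31476e-05 + 0.00412628 + 0.00466306 = 0.00883249
P(Component III | x₁,x₂) ≈ 0.4672

0.4672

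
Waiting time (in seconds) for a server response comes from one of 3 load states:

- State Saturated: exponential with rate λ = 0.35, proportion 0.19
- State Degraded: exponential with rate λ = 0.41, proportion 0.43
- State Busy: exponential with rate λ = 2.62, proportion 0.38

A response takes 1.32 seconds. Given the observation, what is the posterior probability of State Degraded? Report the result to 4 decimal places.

0.5835

By Bayes' theorem, P(k | x) = P(Z=k) f_k(x) / Σ_j P(Z=j) f_j(x).
Exponential densities:
  p_Saturated = 0.35·e^(−0.35·1.32) = 0.35·e^(−0.4620) = 0.220508
  p_Degraded = 0.41·e^(−0.41·1.32) = 0.41·e^(−0.5412) = 0.23864
  p_Busy = 2.62·e^(−2.62·1.32) = 2.62·e^(−3.4584) = 0.0824778
Weight by the priors:
  P(Z=Saturated)·p_Saturated = 0.19 × 0.220508 = 0.0418965
  P(Z=Degraded)·p_Degraded = 0.43 × 0.23864 = 0.102615
  P(Z=Busy)·p_Busy = 0.38 × 0.0824778 = 0.0313416
Sum: 0.0418965 + 0.102615 + 0.0313416 = 0.175853
So the posterior for State Degraded is 0.102615 / 0.175853 ≈ 0.5835.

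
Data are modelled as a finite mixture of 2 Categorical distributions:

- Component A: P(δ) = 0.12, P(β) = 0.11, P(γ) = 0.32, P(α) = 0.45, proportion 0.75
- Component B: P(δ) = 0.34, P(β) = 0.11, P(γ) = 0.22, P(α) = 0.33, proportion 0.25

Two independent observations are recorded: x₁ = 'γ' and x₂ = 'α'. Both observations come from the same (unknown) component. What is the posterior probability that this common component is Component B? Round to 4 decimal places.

0.1439

Apply Bayes' rule: the posterior for each component is proportional to its prior times its likelihood at x.
Since both observations come from the same component, the likelihood for component k is f_k(x₁)·f_k(x₂).
  L_A = [P(γ | comp) = 0.32] × [0.45] = 0.144
  L_B = [P(γ | comp) = 0.22] × [0.33] = 0.0726
Unnormalised posteriors:
  w_A·L_A = 0.75 × 0.144 = 0.108
  w_B·L_B = 0.25 × 0.0726 = 0.01815
Normaliser: 0.108 + 0.01815 = 0.12615
So the posterior for Component B is 0.01815 / 0.12615 ≈ 0.1439.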